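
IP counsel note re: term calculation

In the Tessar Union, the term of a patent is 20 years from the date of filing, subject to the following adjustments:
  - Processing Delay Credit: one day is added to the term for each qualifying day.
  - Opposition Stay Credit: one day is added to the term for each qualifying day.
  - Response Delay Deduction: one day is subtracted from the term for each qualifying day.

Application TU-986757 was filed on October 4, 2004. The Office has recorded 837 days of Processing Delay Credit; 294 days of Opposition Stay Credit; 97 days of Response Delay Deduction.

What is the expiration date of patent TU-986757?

2027-08-04

Base term: filing date + 20 years → 4 October 2024.
Processing Delay Credit: +837 days → 19 January 2027.
Opposition Stay Credit: +294 days → 9 November 2027.
Response Delay Deduction: −97 days → 4 August 2027.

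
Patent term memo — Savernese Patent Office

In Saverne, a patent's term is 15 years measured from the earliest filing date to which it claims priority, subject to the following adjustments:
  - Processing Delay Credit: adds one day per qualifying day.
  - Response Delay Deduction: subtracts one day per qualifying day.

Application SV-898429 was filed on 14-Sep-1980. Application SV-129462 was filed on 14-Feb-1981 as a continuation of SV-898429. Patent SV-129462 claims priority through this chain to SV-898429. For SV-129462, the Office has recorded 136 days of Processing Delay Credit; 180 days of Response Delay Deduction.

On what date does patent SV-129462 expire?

Earliest priority filing: 14 September 1980.
Base term: 14 September 1980 + 15 years → 14 September 1995.
Processing Delay Credit: +136 days → 28 January 1996.
Response Delay Deduction: −180 days → 1 August 1995.

1995-08-01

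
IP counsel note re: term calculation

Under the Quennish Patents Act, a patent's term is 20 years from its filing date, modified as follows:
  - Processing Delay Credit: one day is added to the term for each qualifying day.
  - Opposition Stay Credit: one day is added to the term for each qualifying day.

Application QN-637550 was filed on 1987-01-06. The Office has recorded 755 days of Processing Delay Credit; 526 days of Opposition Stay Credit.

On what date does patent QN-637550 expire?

Base term: filing date + 20 years → 6 January 2007.
Processing Delay Credit: +755 days → 30 January 2009.
Opposition Stay Credit: +526 days → 10 July 2010.

July 10, 2010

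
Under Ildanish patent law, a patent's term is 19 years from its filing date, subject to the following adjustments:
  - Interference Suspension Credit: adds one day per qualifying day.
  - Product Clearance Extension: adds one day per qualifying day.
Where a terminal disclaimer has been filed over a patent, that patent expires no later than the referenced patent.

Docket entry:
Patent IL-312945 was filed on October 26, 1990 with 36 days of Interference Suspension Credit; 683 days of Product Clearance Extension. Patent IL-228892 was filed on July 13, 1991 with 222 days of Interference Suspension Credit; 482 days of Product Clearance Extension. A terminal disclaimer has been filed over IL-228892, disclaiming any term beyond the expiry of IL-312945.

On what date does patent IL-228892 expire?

Natural term of IL-228892:
  Base: filing + 19 years → 13 July 2010.
  Interference Suspension Credit: +222 days → 20 February 2011.
  Product Clearance Extension: +482 days → 16 June 2012.
Expiry of referenced patent IL-312945:
  Base: filing + 19 years → 26 October 2009.
  Interference Suspension Credit: +36 days → 1 December 2009.
  Product Clearance Extension: +683 days → 15 October 2011.
Terminal disclaimer: IL-228892 expires on the earlier of 16 June 2012 and 15 October 2011.

2011-10-15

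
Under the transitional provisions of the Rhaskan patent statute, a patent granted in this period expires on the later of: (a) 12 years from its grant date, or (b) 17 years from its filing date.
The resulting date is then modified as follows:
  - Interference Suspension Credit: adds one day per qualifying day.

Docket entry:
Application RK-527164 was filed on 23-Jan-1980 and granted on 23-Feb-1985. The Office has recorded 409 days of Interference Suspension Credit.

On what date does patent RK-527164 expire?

(a) grant + 12 years → 23 February 1997.
(b) filing + 17 years → 23 January 1997.
Later of the two: 23 February 1997.
Interference Suspension Credit: +409 days → 8 April 1998.

1998-04-08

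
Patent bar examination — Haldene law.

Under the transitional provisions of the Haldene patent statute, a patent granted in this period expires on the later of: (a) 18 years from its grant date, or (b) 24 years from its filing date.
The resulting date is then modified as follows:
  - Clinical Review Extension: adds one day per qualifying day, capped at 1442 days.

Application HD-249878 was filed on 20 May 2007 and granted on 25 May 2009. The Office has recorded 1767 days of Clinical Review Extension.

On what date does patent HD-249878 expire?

(a) grant + 18 years → 25 May 2027.
(b) filing + 24 years → 20 May 2031.
Later of the two: 20 May 2031.
Clinical Review Extension: 1767 days claimed exceeds the 1442-day cap, so +1442 days → 1 May 2035.

2035-05-01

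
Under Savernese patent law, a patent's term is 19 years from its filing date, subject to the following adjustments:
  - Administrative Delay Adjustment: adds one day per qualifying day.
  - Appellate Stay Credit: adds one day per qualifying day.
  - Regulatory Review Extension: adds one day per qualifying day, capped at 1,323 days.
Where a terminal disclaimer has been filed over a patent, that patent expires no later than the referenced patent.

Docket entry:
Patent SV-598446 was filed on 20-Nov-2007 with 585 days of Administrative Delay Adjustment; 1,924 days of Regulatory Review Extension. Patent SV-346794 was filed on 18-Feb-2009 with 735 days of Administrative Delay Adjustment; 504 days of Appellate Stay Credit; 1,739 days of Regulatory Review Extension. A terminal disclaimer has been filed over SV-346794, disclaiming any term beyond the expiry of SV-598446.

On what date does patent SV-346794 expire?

February 10, 2032

Natural term of SV-346794:
  Base: filing + 19 years → 18 February 2028.
  Administrative Delay Adjustment: +735 days → 22 February 2030.
  Appellate Stay Credit: +504 days → 11 July 2031.
  Regulatory Review Extension: 1739 days claimed exceeds the 1323-day cap, so +1323 days → 23 February 2035.
Expiry of referenced patent SV-598446:
  Base: filing + 19 years → 20 November 2026.
  Administrative Delay Adjustment: +585 days → 27 June 2028.
  Regulatory Review Extension: 1924 days claimed exceeds the 1323-day cap, so +1323 days → 10 February 2032.
Terminal disclaimer: SV-346794 expires on the earlier of 23 February 2035 and 10 February 2032.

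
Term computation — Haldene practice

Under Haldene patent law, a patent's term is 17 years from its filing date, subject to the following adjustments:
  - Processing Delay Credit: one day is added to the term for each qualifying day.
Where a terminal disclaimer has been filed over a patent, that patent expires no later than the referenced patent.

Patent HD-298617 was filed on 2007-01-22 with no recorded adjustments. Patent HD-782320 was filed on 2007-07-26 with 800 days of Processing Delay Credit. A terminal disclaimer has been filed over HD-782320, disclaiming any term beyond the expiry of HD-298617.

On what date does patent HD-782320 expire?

2024-01-22

Natural term of HD-782320:
  Base: filing + 17 years → 26 July 2024.
  Processing Delay Credit: +800 days → 4 October 2026.
Expiry of referenced patent HD-298617:
  Base: filing + 17 years → 22 January 2024.
Terminal disclaimer: HD-782320 expires on the earlier of 4 October 2026 and 22 January 2024.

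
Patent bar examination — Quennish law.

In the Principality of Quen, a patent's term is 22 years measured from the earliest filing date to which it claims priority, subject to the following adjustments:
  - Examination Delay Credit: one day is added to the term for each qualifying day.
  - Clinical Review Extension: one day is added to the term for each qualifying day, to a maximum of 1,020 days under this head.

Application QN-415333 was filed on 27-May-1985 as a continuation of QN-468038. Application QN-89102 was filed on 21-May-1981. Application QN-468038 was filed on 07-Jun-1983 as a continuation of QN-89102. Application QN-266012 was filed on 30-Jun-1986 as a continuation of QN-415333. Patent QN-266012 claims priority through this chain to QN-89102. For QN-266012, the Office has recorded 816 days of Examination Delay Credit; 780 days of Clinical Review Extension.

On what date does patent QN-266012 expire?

Earliest priority filing: 21 May 1981.
Base term: 21 May 1981 + 22 years → 21 May 2003.
Examination Delay Credit: +816 days → 14 August 2005.
Clinical Review Extension: 780 days (within the 1020-day cap) → +780 days → 3 October 2007.

October 3, 2007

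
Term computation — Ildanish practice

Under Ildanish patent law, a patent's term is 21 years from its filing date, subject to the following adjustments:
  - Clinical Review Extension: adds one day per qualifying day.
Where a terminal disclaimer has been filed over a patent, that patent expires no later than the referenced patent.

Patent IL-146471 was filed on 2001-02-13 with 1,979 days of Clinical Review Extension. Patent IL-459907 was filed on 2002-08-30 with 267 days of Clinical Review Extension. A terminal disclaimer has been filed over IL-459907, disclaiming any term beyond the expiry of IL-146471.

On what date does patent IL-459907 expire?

May 23, 2024

Natural term of IL-459907:
  Base: filing + 21 years → 30 August 2023.
  Clinical Review Extension: +267 days → 23 May 2024.
Expiry of referenced patent IL-146471:
  Base: filing + 21 years → 13 February 2022.
  Clinical Review Extension: +1979 days → 16 July 2027.
Terminal disclaimer: IL-459907 expires on the earlier of 23 May 2024 and 16 July 2027.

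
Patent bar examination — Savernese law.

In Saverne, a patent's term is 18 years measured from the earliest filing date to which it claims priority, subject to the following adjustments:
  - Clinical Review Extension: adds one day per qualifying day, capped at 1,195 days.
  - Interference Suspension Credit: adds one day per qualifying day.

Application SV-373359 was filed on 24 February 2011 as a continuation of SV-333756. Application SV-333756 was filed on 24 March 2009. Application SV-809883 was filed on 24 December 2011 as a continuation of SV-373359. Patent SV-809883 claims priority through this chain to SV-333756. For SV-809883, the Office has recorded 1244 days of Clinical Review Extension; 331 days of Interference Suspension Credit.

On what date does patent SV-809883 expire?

May 28, 2031

Earliest priority filing: 24 March 2009.
Base term: 24 March 2009 + 18 years → 24 March 2027.
Clinical Review Extension: 1244 days claimed exceeds the 1195-day cap, so +1195 days → 1 July 2030.
Interference Suspension Credit: +331 days → 28 May 2031.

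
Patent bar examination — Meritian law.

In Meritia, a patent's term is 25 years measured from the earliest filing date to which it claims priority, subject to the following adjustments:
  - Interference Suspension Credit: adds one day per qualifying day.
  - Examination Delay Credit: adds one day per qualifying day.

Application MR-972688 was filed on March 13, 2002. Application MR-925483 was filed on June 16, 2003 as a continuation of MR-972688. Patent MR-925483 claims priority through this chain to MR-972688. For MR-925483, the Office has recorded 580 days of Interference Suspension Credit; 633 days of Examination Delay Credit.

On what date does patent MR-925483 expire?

Earliest priority filing: 13 March 2002.
Base term: 13 March 2002 + 25 years → 13 March 2027.
Interference Suspension Credit: +580 days → 13 October 2028.
Examination Delay Credit: +633 days → 8 July 2030.

2030-07-08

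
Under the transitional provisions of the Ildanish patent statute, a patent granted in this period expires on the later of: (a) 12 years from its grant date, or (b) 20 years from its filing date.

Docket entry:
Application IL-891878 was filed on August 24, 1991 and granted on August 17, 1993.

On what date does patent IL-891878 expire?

(a) grant + 12 years → 17 August 2005.
(b) filing + 20 years → 24 August 2011.
Later of the two: 24 August 2011.

2011-08-24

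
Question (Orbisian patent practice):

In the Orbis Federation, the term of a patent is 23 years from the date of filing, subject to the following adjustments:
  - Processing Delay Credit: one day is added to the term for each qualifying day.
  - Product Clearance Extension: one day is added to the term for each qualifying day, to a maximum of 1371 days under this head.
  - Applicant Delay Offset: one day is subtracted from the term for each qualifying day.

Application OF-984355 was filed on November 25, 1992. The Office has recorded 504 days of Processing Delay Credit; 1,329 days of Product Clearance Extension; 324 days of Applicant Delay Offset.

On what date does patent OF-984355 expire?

Base term: filing date + 23 years → 25 November 2015.
Processing Delay Credit: +504 days → 12 April 2017.
Product Clearance Extension: 1329 days (within the 1371-day cap) → +1329 days → 1 December 2020.
Applicant Delay Offset: −324 days → 12 January 2020.

2020-01-12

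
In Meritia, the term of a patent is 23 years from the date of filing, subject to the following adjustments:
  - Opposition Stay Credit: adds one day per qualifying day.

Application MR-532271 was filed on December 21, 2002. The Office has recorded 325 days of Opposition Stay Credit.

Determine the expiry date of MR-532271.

Base term: filing date + 23 years → 21 December 2025.
Opposition Stay Credit: +325 days → 11 November 2026.

2026-11-11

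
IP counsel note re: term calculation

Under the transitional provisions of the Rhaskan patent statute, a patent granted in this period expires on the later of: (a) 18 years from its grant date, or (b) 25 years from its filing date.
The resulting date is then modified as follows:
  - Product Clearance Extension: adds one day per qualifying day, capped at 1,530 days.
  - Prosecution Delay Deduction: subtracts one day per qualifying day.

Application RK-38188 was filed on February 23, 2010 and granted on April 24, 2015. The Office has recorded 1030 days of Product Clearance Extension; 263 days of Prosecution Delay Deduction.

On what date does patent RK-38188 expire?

March 31, 2037

(a) grant + 18 years → 24 April 2033.
(b) filing + 25 years → 23 February 2035.
Later of the two: 23 February 2035.
Product Clearance Extension: 1030 days (within the 1530-day cap) → +1030 days → 19 December 2037.
Prosecution Delay Deduction: −263 days → 31 March 2037.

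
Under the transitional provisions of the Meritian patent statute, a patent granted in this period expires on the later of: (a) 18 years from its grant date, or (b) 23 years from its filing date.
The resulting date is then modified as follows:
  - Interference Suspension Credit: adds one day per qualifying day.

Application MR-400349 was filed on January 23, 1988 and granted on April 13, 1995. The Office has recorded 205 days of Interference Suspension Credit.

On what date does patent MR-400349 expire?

2013-11-04

(a) grant + 18 years → 13 April 2013.
(b) filing + 23 years → 23 January 2011.
Later of the two: 13 April 2013.
Interference Suspension Credit: +205 days → 4 November 2013.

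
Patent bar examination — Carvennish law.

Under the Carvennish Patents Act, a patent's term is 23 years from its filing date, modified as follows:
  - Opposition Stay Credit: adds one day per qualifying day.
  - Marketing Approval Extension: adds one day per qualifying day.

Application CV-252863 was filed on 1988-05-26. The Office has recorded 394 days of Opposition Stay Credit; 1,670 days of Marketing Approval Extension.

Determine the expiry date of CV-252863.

Base term: filing date + 23 years → 26 May 2011.
Opposition Stay Credit: +394 days → 23 June 2012.
Marketing Approval Extension: +1670 days → 18 January 2017.

2017-01-18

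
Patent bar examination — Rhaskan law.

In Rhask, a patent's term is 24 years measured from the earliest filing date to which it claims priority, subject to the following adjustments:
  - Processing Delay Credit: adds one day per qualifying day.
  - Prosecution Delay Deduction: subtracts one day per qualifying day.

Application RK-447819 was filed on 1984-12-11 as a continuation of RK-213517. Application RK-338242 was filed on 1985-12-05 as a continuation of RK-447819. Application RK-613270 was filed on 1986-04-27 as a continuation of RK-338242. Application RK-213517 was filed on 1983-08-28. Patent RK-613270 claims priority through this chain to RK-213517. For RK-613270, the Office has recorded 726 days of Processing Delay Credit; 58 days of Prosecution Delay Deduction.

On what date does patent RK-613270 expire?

Earliest priority filing: 28 August 1983.
Base term: 28 August 1983 + 24 years → 28 August 2007.
Processing Delay Credit: +726 days → 23 August 2009.
Prosecution Delay Deduction: −58 days → 26 June 2009.

2009-06-26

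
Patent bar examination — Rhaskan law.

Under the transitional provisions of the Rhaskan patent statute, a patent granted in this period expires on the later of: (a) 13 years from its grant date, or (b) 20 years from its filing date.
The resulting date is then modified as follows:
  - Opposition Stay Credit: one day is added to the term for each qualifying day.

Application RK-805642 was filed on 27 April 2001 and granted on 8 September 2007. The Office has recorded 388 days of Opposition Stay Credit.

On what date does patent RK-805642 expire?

(a) grant + 13 years → 8 September 2020.
(b) filing + 20 years → 27 April 2021.
Later of the two: 27 April 2021.
Opposition Stay Credit: +388 days → 20 May 2022.

2022-05-20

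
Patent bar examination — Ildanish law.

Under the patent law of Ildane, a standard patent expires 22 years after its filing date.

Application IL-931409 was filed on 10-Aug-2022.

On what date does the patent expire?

Filing date + 22 years → 10 August 2044.

August 10, 2044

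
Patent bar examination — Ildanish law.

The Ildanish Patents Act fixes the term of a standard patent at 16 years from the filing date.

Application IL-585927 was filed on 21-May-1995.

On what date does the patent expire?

May 21, 2011

Filing date + 16 years → 21 May 2011.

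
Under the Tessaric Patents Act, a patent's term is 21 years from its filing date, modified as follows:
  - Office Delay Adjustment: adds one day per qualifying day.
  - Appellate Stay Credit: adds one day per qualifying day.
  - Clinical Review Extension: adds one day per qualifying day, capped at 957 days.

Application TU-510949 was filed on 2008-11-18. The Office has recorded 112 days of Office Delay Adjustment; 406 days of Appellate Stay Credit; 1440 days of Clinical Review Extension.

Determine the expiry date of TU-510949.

Base term: filing date + 21 years → 18 November 2029.
Office Delay Adjustment: +112 days → 10 March 2030.
Appellate Stay Credit: +406 days → 20 April 2031.
Clinical Review Extension: 1440 days claimed exceeds the 957-day cap, so +957 days → 2 December 2033.

2033-12-02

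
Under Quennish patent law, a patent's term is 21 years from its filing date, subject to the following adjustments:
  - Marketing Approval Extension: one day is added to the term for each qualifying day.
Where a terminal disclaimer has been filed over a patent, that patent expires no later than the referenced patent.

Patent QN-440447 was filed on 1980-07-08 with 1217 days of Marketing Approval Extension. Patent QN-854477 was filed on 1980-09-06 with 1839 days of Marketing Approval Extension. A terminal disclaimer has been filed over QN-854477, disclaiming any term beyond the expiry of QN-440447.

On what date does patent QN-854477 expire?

Natural term of QN-854477:
  Base: filing + 21 years → 6 September 2001.
  Marketing Approval Extension: +1839 days → 19 September 2006.
Expiry of referenced patent QN-440447:
  Base: filing + 21 years → 8 July 2001.
  Marketing Approval Extension: +1217 days → 6 November 2004.
Terminal disclaimer: QN-854477 expires on the earlier of 19 September 2006 and 6 November 2004.

2004-11-06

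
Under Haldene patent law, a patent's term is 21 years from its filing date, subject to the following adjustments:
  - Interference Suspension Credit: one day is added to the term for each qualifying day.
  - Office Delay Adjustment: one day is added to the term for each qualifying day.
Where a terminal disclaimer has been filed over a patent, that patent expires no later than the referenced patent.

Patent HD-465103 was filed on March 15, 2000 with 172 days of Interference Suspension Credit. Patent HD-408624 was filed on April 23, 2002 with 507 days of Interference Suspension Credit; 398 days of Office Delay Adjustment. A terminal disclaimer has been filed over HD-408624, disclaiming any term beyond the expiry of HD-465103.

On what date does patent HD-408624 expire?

Natural term of HD-408624:
  Base: filing + 21 years → 23 April 2023.
  Interference Suspension Credit: +507 days → 11 September 2024.
  Office Delay Adjustment: +398 days → 14 October 2025.
Expiry of referenced patent HD-465103:
  Base: filing + 21 years → 15 March 2021.
  Interference Suspension Credit: +172 days → 3 September 2021.
Terminal disclaimer: HD-408624 expires on the earlier of 14 October 2025 and 3 September 2021.

September 3, 2021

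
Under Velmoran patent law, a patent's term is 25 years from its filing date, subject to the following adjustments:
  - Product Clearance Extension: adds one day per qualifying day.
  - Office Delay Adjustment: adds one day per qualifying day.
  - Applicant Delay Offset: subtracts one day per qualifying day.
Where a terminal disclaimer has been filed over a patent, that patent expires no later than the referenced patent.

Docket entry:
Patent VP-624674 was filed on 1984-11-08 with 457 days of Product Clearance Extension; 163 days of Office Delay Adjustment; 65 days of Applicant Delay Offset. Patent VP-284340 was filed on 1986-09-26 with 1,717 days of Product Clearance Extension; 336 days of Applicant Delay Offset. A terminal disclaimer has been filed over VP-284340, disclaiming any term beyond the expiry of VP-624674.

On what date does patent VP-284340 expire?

Natural term of VP-284340:
  Base: filing + 25 years → 26 September 2011.
  Product Clearance Extension: +1717 days → 8 June 2016.
  Applicant Delay Offset: −336 days → 8 July 2015.
Expiry of referenced patent VP-624674:
  Base: filing + 25 years → 8 November 2009.
  Product Clearance Extension: +457 days → 8 February 2011.
  Office Delay Adjustment: +163 days → 21 July 2011.
  Applicant Delay Offset: −65 days → 17 May 2011.
Terminal disclaimer: VP-284340 expires on the earlier of 8 July 2015 and 17 May 2011.

May 17, 2011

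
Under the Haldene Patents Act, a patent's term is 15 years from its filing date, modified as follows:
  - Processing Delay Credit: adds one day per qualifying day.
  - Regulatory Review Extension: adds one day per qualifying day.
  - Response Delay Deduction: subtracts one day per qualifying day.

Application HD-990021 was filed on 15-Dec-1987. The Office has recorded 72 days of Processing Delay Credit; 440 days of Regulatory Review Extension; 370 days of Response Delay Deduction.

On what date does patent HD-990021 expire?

2003-05-06

Base term: filing date + 15 years → 15 December 2002.
Processing Delay Credit: +72 days → 25 February 2003.
Regulatory Review Extension: +440 days → 10 May 2004.
Response Delay Deduction: −370 days → 6 May 2003.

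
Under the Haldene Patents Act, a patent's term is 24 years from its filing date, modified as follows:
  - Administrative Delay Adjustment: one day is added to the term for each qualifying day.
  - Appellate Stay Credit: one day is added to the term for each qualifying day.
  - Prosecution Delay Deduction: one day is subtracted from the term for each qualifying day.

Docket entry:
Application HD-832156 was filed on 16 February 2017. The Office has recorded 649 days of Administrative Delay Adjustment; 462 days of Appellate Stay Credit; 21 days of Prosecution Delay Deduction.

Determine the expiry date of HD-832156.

Base term: filing date + 24 years → 16 February 2041.
Administrative Delay Adjustment: +649 days → 27 November 2042.
Appellate Stay Credit: +462 days → 3 March 2044.
Prosecution Delay Deduction: −21 days → 11 February 2044.

2044-02-11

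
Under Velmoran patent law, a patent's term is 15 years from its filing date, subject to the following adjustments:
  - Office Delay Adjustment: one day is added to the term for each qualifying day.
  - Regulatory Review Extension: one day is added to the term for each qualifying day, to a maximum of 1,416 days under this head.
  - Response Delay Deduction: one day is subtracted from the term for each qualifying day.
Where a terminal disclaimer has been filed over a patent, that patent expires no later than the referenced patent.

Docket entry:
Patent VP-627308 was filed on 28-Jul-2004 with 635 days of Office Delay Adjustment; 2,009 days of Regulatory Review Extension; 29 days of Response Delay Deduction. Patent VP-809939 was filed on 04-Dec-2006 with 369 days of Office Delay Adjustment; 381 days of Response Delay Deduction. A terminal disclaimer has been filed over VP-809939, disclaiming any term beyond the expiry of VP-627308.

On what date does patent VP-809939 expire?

November 22, 2021

Natural term of VP-809939:
  Base: filing + 15 years → 4 December 2021.
  Office Delay Adjustment: +369 days → 8 December 2022.
  Response Delay Deduction: −381 days → 22 November 2021.
Expiry of referenced patent VP-627308:
  Base: filing + 15 years → 28 July 2019.
  Office Delay Adjustment: +635 days → 23 April 2021.
  Regulatory Review Extension: 2009 days claimed exceeds the 1416-day cap, so +1416 days → 9 March 2025.
  Response Delay Deduction: −29 days → 8 February 2025.
Terminal disclaimer: VP-809939 expires on the earlier of 22 November 2021 and 8 February 2025.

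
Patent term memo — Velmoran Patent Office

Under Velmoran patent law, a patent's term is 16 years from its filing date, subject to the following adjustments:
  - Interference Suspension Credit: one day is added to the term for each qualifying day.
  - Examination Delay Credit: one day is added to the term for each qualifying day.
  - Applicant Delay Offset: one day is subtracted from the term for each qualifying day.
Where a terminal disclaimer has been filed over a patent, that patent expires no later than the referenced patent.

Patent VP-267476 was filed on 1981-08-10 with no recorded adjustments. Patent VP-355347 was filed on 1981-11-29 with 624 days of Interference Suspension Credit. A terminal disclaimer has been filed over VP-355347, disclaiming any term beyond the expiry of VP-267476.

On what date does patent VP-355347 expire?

1997-08-10

Natural term of VP-355347:
  Base: filing + 16 years → 29 November 1997.
  Interference Suspension Credit: +624 days → 15 August 1999.
Expiry of referenced patent VP-267476:
  Base: filing + 16 years → 10 August 1997.
Terminal disclaimer: VP-355347 expires on the earlier of 15 August 1999 and 10 August 1997.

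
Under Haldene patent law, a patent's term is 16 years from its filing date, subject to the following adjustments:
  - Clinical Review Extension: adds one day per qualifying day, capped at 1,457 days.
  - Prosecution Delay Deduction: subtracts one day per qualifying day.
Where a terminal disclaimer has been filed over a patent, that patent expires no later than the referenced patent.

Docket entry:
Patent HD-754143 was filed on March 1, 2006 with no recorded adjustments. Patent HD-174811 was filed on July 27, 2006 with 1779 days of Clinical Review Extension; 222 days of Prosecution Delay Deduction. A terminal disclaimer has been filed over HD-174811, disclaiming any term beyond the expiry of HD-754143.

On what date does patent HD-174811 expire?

March 1, 2022

Natural term of HD-174811:
  Base: filing + 16 years → 27 July 2022.
  Clinical Review Extension: 1779 days claimed exceeds the 1457-day cap, so +1457 days → 23 July 2026.
  Prosecution Delay Deduction: −222 days → 13 December 2025.
Expiry of referenced patent HD-754143:
  Base: filing + 16 years → 1 March 2022.
Terminal disclaimer: HD-174811 expires on the earlier of 13 December 2025 and 1 March 2022.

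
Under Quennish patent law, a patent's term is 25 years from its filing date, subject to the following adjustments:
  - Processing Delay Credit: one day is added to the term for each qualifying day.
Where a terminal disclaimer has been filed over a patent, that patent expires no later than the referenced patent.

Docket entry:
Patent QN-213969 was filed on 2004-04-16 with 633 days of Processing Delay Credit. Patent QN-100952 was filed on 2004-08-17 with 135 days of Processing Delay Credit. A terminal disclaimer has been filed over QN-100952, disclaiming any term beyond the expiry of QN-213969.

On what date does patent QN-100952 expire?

December 30, 2029

Natural term of QN-100952:
  Base: filing + 25 years → 17 August 2029.
  Processing Delay Credit: +135 days → 30 December 2029.
Expiry of referenced patent QN-213969:
  Base: filing + 25 years → 16 April 2029.
  Processing Delay Credit: +633 days → 9 January 2031.
Terminal disclaimer: QN-100952 expires on the earlier of 30 December 2029 and 9 January 2031.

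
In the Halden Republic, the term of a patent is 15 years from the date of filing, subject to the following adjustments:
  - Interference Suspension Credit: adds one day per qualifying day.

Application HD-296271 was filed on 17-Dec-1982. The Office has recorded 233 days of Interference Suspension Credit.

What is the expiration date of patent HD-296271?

Base term: filing date + 15 years → 17 December 1997.
Interference Suspension Credit: +233 days → 7 August 1998.

August 7, 1998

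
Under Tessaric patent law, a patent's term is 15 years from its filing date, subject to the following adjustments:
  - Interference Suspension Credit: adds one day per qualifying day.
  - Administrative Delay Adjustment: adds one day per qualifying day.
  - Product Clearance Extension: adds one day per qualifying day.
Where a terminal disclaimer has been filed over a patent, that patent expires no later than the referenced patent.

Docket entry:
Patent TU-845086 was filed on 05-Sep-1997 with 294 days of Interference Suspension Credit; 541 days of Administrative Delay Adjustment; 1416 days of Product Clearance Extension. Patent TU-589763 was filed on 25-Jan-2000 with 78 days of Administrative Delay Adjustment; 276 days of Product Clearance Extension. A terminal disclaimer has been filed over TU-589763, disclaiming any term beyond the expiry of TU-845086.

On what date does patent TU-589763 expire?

Natural term of TU-589763:
  Base: filing + 15 years → 25 January 2015.
  Administrative Delay Adjustment: +78 days → 13 April 2015.
  Product Clearance Extension: +276 days → 14 January 2016.
Expiry of referenced patent TU-845086:
  Base: filing + 15 years → 5 September 2012.
  Interference Suspension Credit: +294 days → 26 June 2013.
  Administrative Delay Adjustment: +541 days → 19 December 2014.
  Product Clearance Extension: +1416 days → 4 November 2018.
Terminal disclaimer: TU-589763 expires on the earlier of 14 January 2016 and 4 November 2018.

January 14, 2016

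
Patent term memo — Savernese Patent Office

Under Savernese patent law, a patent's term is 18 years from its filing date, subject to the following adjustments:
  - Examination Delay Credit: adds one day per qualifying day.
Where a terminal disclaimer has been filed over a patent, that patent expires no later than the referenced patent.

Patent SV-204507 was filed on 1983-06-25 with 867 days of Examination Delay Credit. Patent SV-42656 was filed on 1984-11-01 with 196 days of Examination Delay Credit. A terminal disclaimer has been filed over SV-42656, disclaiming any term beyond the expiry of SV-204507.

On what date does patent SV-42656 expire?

Natural term of SV-42656:
  Base: filing + 18 years → 1 November 2002.
  Examination Delay Credit: +196 days → 16 May 2003.
Expiry of referenced patent SV-204507:
  Base: filing + 18 years → 25 June 2001.
  Examination Delay Credit: +867 days → 9 November 2003.
Terminal disclaimer: SV-42656 expires on the earlier of 16 May 2003 and 9 November 2003.

2003-05-16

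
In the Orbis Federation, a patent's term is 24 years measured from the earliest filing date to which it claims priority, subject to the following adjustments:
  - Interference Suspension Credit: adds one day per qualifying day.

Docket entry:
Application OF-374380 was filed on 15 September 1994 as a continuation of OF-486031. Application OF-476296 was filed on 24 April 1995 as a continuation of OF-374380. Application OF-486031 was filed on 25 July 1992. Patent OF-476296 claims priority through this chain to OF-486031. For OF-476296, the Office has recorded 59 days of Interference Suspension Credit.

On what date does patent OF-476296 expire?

September 22, 2016

Earliest priority filing: 25 July 1992.
Base term: 25 July 1992 + 24 years → 25 July 2016.
Interference Suspension Credit: +59 days → 22 September 2016.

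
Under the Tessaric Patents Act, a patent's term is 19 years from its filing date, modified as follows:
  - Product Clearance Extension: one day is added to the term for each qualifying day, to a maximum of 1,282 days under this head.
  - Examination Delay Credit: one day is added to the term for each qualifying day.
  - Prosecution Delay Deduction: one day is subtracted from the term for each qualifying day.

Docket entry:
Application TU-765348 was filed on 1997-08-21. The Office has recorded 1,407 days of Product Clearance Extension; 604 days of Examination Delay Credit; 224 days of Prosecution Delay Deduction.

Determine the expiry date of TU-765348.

2021-03-10

Base term: filing date + 19 years → 21 August 2016.
Product Clearance Extension: 1407 days claimed exceeds the 1282-day cap, so +1282 days → 24 February 2020.
Examination Delay Credit: +604 days → 20 October 2021.
Prosecution Delay Deduction: −224 days → 10 March 2021.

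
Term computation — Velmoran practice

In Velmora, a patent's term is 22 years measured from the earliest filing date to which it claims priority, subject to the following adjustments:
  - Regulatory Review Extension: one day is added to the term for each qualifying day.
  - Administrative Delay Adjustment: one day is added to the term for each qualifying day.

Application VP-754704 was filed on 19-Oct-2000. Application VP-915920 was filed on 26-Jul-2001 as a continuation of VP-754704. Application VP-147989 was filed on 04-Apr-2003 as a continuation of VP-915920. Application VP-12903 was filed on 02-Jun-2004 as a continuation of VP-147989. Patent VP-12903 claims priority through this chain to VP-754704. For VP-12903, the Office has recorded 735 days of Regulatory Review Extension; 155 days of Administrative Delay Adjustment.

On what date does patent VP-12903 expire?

Earliest priority filing: 19 October 2000.
Base term: 19 October 2000 + 22 years → 19 October 2022.
Regulatory Review Extension: +735 days → 23 October 2024.
Administrative Delay Adjustment: +155 days → 27 March 2025.

2025-03-27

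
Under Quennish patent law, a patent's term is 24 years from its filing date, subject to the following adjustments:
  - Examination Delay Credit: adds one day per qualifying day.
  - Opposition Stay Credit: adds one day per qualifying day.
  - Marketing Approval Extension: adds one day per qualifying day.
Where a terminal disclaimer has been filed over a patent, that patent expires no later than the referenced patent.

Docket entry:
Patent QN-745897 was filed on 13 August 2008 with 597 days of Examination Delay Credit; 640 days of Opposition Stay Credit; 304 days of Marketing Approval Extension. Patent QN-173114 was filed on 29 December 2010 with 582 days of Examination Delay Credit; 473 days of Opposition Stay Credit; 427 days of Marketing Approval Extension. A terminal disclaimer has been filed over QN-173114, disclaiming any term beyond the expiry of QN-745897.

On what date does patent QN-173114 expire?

Natural term of QN-173114:
  Base: filing + 24 years → 29 December 2034.
  Examination Delay Credit: +582 days → 2 August 2036.
  Opposition Stay Credit: +473 days → 18 November 2037.
  Marketing Approval Extension: +427 days → 19 January 2039.
Expiry of referenced patent QN-745897:
  Base: filing + 24 years → 13 August 2032.
  Examination Delay Credit: +597 days → 2 April 2034.
  Opposition Stay Credit: +640 days → 2 January 2036.
  Marketing Approval Extension: +304 days → 1 November 2036.
Terminal disclaimer: QN-173114 expires on the earlier of 19 January 2039 and 1 November 2036.

2036-11-01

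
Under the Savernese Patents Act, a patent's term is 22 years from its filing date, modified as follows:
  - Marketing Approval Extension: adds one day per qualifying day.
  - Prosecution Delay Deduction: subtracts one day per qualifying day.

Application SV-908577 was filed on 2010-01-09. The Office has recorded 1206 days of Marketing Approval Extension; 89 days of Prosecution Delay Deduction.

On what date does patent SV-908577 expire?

January 30, 2035

Base term: filing date + 22 years → 9 January 2032.
Marketing Approval Extension: +1206 days → 29 April 2035.
Prosecution Delay Deduction: −89 days → 30 January 2035.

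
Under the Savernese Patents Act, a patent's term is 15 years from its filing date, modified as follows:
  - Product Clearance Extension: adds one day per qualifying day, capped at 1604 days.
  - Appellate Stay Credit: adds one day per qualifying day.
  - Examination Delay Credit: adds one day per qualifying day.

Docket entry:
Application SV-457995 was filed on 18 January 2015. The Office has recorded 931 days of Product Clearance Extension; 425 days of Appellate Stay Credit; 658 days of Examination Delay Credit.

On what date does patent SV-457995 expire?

2035-07-25

Base term: filing date + 15 years → 18 January 2030.
Product Clearance Extension: 931 days (within the 1604-day cap) → +931 days → 6 August 2032.
Appellate Stay Credit: +425 days → 5 October 2033.
Examination Delay Credit: +658 days → 25 July 2035.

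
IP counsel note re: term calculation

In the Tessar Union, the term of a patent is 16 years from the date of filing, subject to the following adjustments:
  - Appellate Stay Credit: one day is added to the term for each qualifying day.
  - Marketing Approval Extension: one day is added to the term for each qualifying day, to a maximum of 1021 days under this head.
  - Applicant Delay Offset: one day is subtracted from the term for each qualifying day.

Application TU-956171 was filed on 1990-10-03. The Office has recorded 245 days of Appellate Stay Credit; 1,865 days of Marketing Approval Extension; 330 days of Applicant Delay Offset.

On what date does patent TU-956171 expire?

Base term: filing date + 16 years → 3 October 2006.
Appellate Stay Credit: +245 days → 5 June 2007.
Marketing Approval Extension: 1865 days claimed exceeds the 1021-day cap, so +1021 days → 22 March 2010.
Applicant Delay Offset: −330 days → 26 April 2009.

April 26, 2009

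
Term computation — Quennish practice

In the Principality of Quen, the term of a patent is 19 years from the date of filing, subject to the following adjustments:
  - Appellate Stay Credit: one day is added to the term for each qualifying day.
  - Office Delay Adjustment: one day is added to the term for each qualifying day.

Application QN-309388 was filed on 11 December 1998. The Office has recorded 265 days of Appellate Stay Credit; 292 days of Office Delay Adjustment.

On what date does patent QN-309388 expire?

June 21, 2019

Base term: filing date + 19 years → 11 December 2017.
Appellate Stay Credit: +265 days → 2 September 2018.
Office Delay Adjustment: +292 days → 21 June 2019.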